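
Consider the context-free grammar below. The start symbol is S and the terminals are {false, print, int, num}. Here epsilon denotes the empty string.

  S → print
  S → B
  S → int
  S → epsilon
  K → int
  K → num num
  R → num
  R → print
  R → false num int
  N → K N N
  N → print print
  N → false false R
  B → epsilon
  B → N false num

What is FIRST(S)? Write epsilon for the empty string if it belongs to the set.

FIRST(K) = {int, num}
FIRST(R) = {false, num, print}
FIRST(N) = {false, int, num, print}  (via K N N)
FIRST(B) = {epsilon, false, int, num, print}  (via N false num)
FIRST(S) = {epsilon, false, int, num, print}  (via B)

{epsilon, false, int, num, print}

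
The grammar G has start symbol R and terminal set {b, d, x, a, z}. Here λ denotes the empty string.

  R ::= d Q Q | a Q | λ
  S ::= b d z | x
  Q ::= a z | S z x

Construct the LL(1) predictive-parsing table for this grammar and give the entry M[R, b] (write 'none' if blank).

none

FIRST(R): from R::=d Q Q we get {d}; from R::=a Q we get {a}; from R::=λ we get {λ}. So FIRST(R) = {λ, a, d}.
FIRST(S): from S::=b d z we get {b}; from S::=x we get {x}. So FIRST(S) = {b, x}.
FIRST(Q): from Q::=a z we get {a}; from Q::=S z x we get {b, x}. So FIRST(Q) = {a, b, x}.
FOLLOW(R) includes $ since R is the start symbol.
FOLLOW(R): R appears on no right-hand side. Thus FOLLOW(R) = {$}.
For R ::= d Q Q: FIRST(d Q Q) = {d}, so it goes in M[R, t] for t ∈ {d}.
For R ::= a Q: FIRST(a Q) = {a}, so it goes in M[R, t] for t ∈ {a}.
For R ::= λ: FIRST(λ) = {λ}, so it goes in M[R, t] for t ∈ {}; since λ ∈ FIRST, also for every t ∈ FOLLOW(R) = {$}.
None of these place a production in M[R, b].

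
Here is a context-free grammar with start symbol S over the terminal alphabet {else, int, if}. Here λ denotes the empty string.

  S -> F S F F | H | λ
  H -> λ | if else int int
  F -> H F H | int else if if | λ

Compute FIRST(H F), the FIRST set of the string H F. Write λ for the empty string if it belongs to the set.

FIRST(H) = {λ, if}
FIRST(F) = {λ, if, int}  (via H F H)
FIRST(S) = {λ, if, int}  (via F S F F, H)
FIRST(H F): take FIRST of each symbol in turn, carrying on past any symbol whose FIRST contains λ; result {λ, if, int}.

{λ, if, int}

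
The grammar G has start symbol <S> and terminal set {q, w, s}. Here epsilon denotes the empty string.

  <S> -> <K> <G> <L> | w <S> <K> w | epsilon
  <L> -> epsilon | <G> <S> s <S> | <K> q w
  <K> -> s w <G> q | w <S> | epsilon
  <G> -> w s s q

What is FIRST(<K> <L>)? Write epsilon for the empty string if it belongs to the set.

{epsilon, q, s, w}

FIRST(<K>): from <K>->s w <G> q we get {s}; from <K>->w <S> we get {w}; from <K>->epsilon we get {epsilon}. So FIRST(<K>) = {epsilon, s, w}.
FIRST(<G>): from <G>->w s s q we get {w}. So FIRST(<G>) = {w}.
FIRST(<S>): from <S>-><K> <G> <L> we get {s, w}; from <S>->w <S> <K> w we get {w}; from <S>->epsilon we get {epsilon}. So FIRST(<S>) = {epsilon, s, w}.
FIRST(<L>): from <L>->epsilon we get {epsilon}; from <L>-><G> <S> s <S> we get {w}; from <L>-><K> q w we get {q, s, w}. So FIRST(<L>) = {epsilon, q, s, w}.
FIRST(<K> <L>): take FIRST of each symbol in turn, carrying on past any symbol whose FIRST contains epsilon; result {epsilon, q, s, w}.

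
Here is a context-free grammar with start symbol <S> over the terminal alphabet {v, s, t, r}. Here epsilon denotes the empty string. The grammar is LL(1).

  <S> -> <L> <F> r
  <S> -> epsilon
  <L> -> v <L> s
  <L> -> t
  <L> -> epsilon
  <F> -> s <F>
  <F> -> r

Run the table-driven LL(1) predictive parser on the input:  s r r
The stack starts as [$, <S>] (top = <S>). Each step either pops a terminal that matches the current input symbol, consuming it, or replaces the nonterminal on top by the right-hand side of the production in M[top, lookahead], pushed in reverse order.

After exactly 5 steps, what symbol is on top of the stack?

step 1: stack=$ <S>  input=s r r $  — expand <S> -> <L> <F> r
step 2: stack=$ r <F> <L>  input=s r r $  — expand <L> -> epsilon
step 3: stack=$ r <F>  input=s r r $  — expand <F> -> s <F>
step 4: stack=$ r <F> s  input=s r r $  — match s
step 5: stack=$ r <F>  input=r r $  — expand <F> -> r
Stack after step 5: $ r r (top = r).

r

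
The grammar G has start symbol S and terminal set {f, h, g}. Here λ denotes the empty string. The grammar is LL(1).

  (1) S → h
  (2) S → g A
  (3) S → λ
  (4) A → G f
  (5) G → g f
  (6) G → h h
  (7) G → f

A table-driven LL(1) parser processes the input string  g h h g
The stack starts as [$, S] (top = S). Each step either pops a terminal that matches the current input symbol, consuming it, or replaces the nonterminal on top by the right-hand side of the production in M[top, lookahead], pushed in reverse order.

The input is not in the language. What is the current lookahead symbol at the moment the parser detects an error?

step 1: stack=$ S  input=g h h g $  — expand S → g A
step 2: stack=$ A g  input=g h h g $  — match g
step 3: stack=$ A  input=h h g $  — expand A → G f
step 4: stack=$ f G  input=h h g $  — expand G → h h
step 5: stack=$ f h h  input=h h g $  — match h
step 6: stack=$ f h  input=h g $  — match h
step 7: stack=$ f  input=g $  — error: top is terminal f but lookahead is g

g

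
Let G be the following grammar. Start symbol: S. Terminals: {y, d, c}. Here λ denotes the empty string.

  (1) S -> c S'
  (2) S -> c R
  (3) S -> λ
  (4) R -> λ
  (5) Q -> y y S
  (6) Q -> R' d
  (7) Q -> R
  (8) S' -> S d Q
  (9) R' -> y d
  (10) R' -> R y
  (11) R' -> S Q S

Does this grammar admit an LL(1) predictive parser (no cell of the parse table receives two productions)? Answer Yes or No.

FIRST(S) = {λ, c}
FIRST(R) = {λ}
FIRST(Q) = {λ, c, d, y}
FIRST(S') = {c, d}
FIRST(R') = {λ, c, d, y}
FOLLOW(S) = {$, c, d, y}
FOLLOW(R) = {$, c, d, y}
FOLLOW(Q) = {$, c, d, y}
FOLLOW(S') = {$, c, d, y}
FOLLOW(R') = {d}
Cell M[Q, c] receives both Q -> R' d and Q -> R — the grammar is not LL(1).

No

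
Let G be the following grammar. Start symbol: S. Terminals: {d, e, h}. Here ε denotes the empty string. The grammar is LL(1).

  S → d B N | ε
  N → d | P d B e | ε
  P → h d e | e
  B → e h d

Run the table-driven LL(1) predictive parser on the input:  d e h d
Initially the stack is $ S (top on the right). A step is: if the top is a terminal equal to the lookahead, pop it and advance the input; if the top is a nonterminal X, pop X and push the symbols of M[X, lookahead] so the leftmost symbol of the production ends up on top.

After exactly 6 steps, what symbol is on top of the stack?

step 1: stack=$ S  input=d e h d $  — expand S → d B N
step 2: stack=$ N B d  input=d e h d $  — match d
step 3: stack=$ N B  input=e h d $  — expand B → e h d
step 4: stack=$ N d h e  input=e h d $  — match e
step 5: stack=$ N d h  input=h d $  — match h
step 6: stack=$ N d  input=d $  — match d
Stack after step 6: $ N (top = N).

N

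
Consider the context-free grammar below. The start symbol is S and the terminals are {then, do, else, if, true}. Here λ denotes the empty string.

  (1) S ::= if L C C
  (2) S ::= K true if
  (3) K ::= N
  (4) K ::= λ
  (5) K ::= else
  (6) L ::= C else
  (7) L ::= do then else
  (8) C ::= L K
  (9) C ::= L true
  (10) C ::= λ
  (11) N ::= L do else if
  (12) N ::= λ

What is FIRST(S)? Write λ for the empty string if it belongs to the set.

{do, else, if, true}

FIRST(S) = {do, else, if, true}  (via K true if)
FIRST(K) = {λ, do, else}  (via N)
FIRST(L) = {do, else}  (via C else)
FIRST(C) = {λ, do, else}  (via L K, L true)
FIRST(N) = {λ, do, else}  (via L do else if)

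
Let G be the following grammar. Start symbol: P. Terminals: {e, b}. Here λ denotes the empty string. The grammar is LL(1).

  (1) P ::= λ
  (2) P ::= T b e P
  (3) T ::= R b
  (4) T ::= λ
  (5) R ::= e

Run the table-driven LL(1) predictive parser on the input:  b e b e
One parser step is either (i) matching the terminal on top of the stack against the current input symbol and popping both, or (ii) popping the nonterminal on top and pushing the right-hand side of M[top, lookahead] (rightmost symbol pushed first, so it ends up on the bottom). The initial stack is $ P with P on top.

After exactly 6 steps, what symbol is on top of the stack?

step 1: stack=$ P  input=b e b e $  — expand P ::= T b e P
step 2: stack=$ P e b T  input=b e b e $  — expand T ::= λ
step 3: stack=$ P e b  input=b e b e $  — match b
step 4: stack=$ P e  input=e b e $  — match e
step 5: stack=$ P  input=b e $  — expand P ::= T b e P
step 6: stack=$ P e b T  input=b e $  — expand T ::= λ
Stack after step 6: $ P e b (top = b).

b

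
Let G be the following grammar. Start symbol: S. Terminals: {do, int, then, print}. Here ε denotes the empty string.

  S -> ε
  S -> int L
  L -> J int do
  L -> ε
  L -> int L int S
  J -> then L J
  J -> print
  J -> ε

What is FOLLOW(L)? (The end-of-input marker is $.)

FIRST(S): from S->ε we get {ε}; from S->int L we get {int}. So FIRST(S) = {ε, int}.
FIRST(J): from J->then L J we get {then}; from J->print we get {print}; from J->ε we get {ε}. So FIRST(J) = {ε, print, then}.
FIRST(L): from L->J int do we get {int, print, then}; from L->ε we get {ε}; from L->int L int S we get {int}. So FIRST(L) = {ε, int, print, then}.
FOLLOW(S) includes $ since S is the start symbol.
FOLLOW(J): in L->J int do, J is followed by int do with FIRST {int}; in J->then L J, the suffix after J is empty (adds nothing new). Thus FOLLOW(J) = {int}.
FOLLOW(S): in L->int L int S, the suffix after S is empty, so FOLLOW(S) ⊇ FOLLOW(L) = {$, int, print, then}. Thus FOLLOW(S) = {$, int, print, then}.
FOLLOW(L): in S->int L, the suffix after L is empty, so FOLLOW(L) ⊇ FOLLOW(S) = {$, int, print, then}; in L->int L int S, L is followed by int S with FIRST {int}; in J->then L J, L is followed by J with FIRST {ε, print, then}; in J->then L J, the suffix after L is nullable, so FOLLOW(L) ⊇ FOLLOW(J) = {int}. Thus FOLLOW(L) = {$, int, print, then}.

{$, int, print, then}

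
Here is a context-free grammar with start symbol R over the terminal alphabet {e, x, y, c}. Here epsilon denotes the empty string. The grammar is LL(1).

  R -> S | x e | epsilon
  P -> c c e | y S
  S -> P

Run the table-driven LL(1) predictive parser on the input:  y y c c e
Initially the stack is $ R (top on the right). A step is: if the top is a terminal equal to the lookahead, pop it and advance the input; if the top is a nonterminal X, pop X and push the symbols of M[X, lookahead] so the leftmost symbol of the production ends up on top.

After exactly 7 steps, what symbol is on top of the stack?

     Stack  Input        Action
  1  $ R    y y c c e $  expand R -> S
  2  $ S    y y c c e $  expand S -> P
  3  $ P    y y c c e $  expand P -> y S
  4  $ S y  y y c c e $  match y
  5  $ S    y c c e $    expand S -> P
  6  $ P    y c c e $    expand P -> y S
  7  $ S y  y c c e $    match y
Stack after step 7: $ S (top = S).

S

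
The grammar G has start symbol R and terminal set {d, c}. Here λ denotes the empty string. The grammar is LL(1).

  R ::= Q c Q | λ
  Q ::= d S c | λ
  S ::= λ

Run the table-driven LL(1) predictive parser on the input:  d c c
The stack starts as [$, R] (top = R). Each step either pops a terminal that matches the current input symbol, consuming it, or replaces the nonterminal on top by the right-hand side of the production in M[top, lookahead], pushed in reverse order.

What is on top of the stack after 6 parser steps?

Q

step 1: stack=$ R  input=d c c $  — expand R ::= Q c Q
step 2: stack=$ Q c Q  input=d c c $  — expand Q ::= d S c
step 3: stack=$ Q c c S d  input=d c c $  — match d
step 4: stack=$ Q c c S  input=c c $  — expand S ::= λ
step 5: stack=$ Q c c  input=c c $  — match c
step 6: stack=$ Q c  input=c $  — match c
Stack after step 6: $ Q (top = Q).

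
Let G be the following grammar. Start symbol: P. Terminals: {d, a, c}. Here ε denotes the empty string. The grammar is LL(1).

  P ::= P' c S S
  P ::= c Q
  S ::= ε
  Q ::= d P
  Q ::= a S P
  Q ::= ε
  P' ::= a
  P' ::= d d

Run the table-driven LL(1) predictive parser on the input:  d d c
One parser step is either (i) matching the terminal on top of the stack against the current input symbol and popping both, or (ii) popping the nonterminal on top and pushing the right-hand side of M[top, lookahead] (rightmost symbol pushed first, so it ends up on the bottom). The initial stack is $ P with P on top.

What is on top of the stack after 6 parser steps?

step 1: stack=$ P  input=d d c $  — expand P ::= P' c S S
step 2: stack=$ S S c P'  input=d d c $  — expand P' ::= d d
step 3: stack=$ S S c d d  input=d d c $  — match d
step 4: stack=$ S S c d  input=d c $  — match d
step 5: stack=$ S S c  input=c $  — match c
step 6: stack=$ S S  input=$  — expand S ::= ε
Stack after step 6: $ S (top = S).

S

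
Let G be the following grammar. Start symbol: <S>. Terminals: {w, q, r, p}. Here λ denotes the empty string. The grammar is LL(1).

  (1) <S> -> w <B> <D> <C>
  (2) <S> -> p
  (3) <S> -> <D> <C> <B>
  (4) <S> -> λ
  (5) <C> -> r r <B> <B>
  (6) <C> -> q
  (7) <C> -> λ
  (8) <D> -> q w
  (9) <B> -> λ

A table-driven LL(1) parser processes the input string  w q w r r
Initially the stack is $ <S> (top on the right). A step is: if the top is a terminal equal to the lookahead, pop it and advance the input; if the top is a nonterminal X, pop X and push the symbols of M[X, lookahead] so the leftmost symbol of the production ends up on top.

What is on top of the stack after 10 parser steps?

<B>

      Stack            Input        Action
   1  $ <S>            w q w r r $  expand <S> -> w <B> <D> <C>
   2  $ <C> <D> <B> w  w q w r r $  match w
   3  $ <C> <D> <B>    q w r r $    expand <B> -> λ
   4  $ <C> <D>        q w r r $    expand <D> -> q w
   5  $ <C> w q        q w r r $    match q
   6  $ <C> w          w r r $      match w
   7  $ <C>            r r $        expand <C> -> r r <B> <B>
   8  $ <B> <B> r r    r r $        match r
   9  $ <B> <B> r      r $          match r
  10  $ <B> <B>        $            expand <B> -> λ
Stack after step 10: $ <B> (top = <B>).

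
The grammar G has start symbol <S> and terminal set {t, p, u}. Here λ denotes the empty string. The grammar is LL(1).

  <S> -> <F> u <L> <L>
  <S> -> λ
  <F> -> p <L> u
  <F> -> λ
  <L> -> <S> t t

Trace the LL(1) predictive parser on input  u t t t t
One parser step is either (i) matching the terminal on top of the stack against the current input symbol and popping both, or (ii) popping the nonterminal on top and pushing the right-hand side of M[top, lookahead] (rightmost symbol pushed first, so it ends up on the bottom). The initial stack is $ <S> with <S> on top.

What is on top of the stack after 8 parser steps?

<S>

     Stack            Input        Action
  1  $ <S>            u t t t t $  expand <S> -> <F> u <L> <L>
  2  $ <L> <L> u <F>  u t t t t $  expand <F> -> λ
  3  $ <L> <L> u      u t t t t $  match u
  4  $ <L> <L>        t t t t $    expand <L> -> <S> t t
  5  $ <L> t t <S>    t t t t $    expand <S> -> λ
  6  $ <L> t t        t t t t $    match t
  7  $ <L> t          t t t $      match t
  8  $ <L>            t t $        expand <L> -> <S> t t
Stack after step 8: $ t t <S> (top = <S>).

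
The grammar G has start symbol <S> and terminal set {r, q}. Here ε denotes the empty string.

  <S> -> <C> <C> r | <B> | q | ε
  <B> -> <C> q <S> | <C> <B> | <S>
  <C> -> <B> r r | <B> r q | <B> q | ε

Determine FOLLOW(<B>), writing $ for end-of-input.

{$, q, r}

FIRST(<S>): from <S>-><C> <C> r we get {q, r}; from <S>-><B> we get {ε, q, r}; from <S>->q we get {q}; from <S>->ε we get {ε}. So FIRST(<S>) = {ε, q, r}.
FIRST(<B>): from <B>-><C> q <S> we get {q, r}; from <B>-><C> <B> we get {ε, q, r}; from <B>-><S> we get {ε, q, r}. So FIRST(<B>) = {ε, q, r}.
FIRST(<C>): from <C>-><B> r r we get {q, r}; from <C>-><B> r q we get {q, r}; from <C>-><B> q we get {q, r}; from <C>->ε we get {ε}. So FIRST(<C>) = {ε, q, r}.
FOLLOW(<S>) includes $ since <S> is the start symbol.
FOLLOW(<S>): in <B>-><C> q <S>, the suffix after <S> is empty, so FOLLOW(<S>) ⊇ FOLLOW(<B>) = {$, q, r}; in <B>-><S>, the suffix after <S> is empty, so FOLLOW(<S>) ⊇ FOLLOW(<B>) = {$, q, r}. Thus FOLLOW(<S>) = {$, q, r}.
FOLLOW(<B>): in <S>-><B>, the suffix after <B> is empty, so FOLLOW(<B>) ⊇ FOLLOW(<S>) = {$, q, r}; in <B>-><C> <B>, the suffix after <B> is empty (adds nothing new); in <C>-><B> r r, <B> is followed by r r with FIRST {r}; in <C>-><B> r q, <B> is followed by r q with FIRST {r}; in <C>-><B> q, <B> is followed by q with FIRST {q}. Thus FOLLOW(<B>) = {$, q, r}.
FOLLOW(<C>): in <S>-><C> <C> r (occurrence 1), <C> is followed by <C> r with FIRST {q, r}; in <S>-><C> <C> r (occurrence 2), <C> is followed by r with FIRST {r}; in <B>-><C> q <S>, <C> is followed by q <S> with FIRST {q}; in <B>-><C> <B>, <C> is followed by <B> with FIRST {ε, q, r}; in <B>-><C> <B>, the suffix after <C> is nullable, so FOLLOW(<C>) ⊇ FOLLOW(<B>) = {$, q, r}. Thus FOLLOW(<C>) = {$, q, r}.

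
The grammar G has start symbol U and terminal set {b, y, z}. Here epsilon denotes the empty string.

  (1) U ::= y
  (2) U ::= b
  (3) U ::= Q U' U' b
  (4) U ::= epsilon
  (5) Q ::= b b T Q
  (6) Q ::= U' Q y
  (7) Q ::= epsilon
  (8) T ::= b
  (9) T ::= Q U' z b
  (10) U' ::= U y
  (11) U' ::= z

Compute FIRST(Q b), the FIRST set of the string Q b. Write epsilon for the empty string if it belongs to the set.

FIRST(U) = {epsilon, b, y, z}  (via Q U' U' b)
FIRST(U') = {b, y, z}  (via U y)
FIRST(Q) = {epsilon, b, y, z}  (via U' Q y)
FIRST(T) = {b, y, z}  (via Q U' z b)
FIRST(Q b): take FIRST of each symbol in turn, carrying on past any symbol whose FIRST contains epsilon; result {b, y, z}.

{b, y, z}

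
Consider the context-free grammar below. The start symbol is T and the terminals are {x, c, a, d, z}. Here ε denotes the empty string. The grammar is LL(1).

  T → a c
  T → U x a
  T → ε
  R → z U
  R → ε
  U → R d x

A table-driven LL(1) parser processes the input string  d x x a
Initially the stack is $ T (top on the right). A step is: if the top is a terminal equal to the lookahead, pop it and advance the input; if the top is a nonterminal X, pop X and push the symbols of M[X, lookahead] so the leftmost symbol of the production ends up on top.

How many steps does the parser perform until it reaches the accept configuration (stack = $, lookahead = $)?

     Stack        Input      Action
  1  $ T          d x x a $  expand T → U x a
  2  $ a x U      d x x a $  expand U → R d x
  3  $ a x x d R  d x x a $  expand R → ε
  4  $ a x x d    d x x a $  match d
  5  $ a x x      x x a $    match x
  6  $ a x        x a $      match x
  7  $ a          a $        match a
Accept reached after 7 steps.

7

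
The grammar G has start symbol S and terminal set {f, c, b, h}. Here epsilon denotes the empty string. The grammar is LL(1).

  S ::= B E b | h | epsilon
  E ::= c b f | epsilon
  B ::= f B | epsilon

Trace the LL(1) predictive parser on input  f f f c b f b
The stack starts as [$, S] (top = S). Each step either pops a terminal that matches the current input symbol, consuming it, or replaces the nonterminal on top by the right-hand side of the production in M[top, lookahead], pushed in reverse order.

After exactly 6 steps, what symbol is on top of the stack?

f

step 1: stack=$ S  input=f f f c b f b $  — expand S ::= B E b
step 2: stack=$ b E B  input=f f f c b f b $  — expand B ::= f B
step 3: stack=$ b E B f  input=f f f c b f b $  — match f
step 4: stack=$ b E B  input=f f c b f b $  — expand B ::= f B
step 5: stack=$ b E B f  input=f f c b f b $  — match f
step 6: stack=$ b E B  input=f c b f b $  — expand B ::= f B
Stack after step 6: $ b E B f (top = f).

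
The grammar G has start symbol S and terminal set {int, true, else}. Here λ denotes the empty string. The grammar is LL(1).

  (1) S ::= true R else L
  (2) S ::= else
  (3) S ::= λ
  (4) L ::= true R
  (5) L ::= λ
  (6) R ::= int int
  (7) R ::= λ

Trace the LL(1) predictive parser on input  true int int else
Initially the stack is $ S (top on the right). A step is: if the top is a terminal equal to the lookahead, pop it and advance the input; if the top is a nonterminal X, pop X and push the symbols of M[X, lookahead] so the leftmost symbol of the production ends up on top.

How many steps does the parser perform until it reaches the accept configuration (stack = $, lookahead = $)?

7

step 1: stack=$ S  input=true int int else $  — expand S ::= true R else L
step 2: stack=$ L else R true  input=true int int else $  — match true
step 3: stack=$ L else R  input=int int else $  — expand R ::= int int
step 4: stack=$ L else int int  input=int int else $  — match int
step 5: stack=$ L else int  input=int else $  — match int
step 6: stack=$ L else  input=else $  — match else
step 7: stack=$ L  input=$  — expand L ::= λ
Accept reached after 7 steps.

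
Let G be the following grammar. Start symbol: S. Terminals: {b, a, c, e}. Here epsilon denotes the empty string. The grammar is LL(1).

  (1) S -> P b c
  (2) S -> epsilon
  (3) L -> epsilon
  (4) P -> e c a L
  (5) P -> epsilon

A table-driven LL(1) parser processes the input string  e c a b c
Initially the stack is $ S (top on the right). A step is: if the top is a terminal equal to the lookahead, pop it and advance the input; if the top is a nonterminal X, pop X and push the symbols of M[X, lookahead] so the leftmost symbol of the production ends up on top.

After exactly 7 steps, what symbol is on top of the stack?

     Stack          Input        Action
  1  $ S            e c a b c $  expand S -> P b c
  2  $ c b P        e c a b c $  expand P -> e c a L
  3  $ c b L a c e  e c a b c $  match e
  4  $ c b L a c    c a b c $    match c
  5  $ c b L a      a b c $      match a
  6  $ c b L        b c $        expand L -> epsilon
  7  $ c b          b c $        match b
Stack after step 7: $ c (top = c).

c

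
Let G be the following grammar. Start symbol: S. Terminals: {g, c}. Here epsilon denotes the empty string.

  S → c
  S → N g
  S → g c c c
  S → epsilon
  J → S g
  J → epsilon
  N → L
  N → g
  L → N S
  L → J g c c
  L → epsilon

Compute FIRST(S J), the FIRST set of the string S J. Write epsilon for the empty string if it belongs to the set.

{epsilon, c, g}

FIRST(S): from S→c we get {c}; from S→N g we get {c, g}; from S→g c c c we get {g}; from S→epsilon we get {epsilon}. So FIRST(S) = {epsilon, c, g}.
FIRST(J): from J→S g we get {c, g}; from J→epsilon we get {epsilon}. So FIRST(J) = {epsilon, c, g}.
FIRST(N): from N→L we get {epsilon, c, g}; from N→g we get {g}. So FIRST(N) = {epsilon, c, g}.
FIRST(L): from L→N S we get {epsilon, c, g}; from L→J g c c we get {c, g}; from L→epsilon we get {epsilon}. So FIRST(L) = {epsilon, c, g}.
FIRST(S J): take FIRST of each symbol in turn, carrying on past any symbol whose FIRST contains epsilon; result {epsilon, c, g}.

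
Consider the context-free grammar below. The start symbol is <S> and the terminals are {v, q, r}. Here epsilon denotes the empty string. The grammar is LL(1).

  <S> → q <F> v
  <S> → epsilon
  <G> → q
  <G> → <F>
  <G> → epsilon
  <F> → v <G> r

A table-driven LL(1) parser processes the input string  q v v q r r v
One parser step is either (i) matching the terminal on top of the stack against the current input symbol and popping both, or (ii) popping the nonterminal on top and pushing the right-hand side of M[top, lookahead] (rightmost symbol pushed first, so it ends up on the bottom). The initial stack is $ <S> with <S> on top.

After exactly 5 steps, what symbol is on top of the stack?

<F>

step 1: stack=$ <S>  input=q v v q r r v $  — expand <S> → q <F> v
step 2: stack=$ v <F> q  input=q v v q r r v $  — match q
step 3: stack=$ v <F>  input=v v q r r v $  — expand <F> → v <G> r
step 4: stack=$ v r <G> v  input=v v q r r v $  — match v
step 5: stack=$ v r <G>  input=v q r r v $  — expand <G> → <F>
Stack after step 5: $ v r <F> (top = <F>).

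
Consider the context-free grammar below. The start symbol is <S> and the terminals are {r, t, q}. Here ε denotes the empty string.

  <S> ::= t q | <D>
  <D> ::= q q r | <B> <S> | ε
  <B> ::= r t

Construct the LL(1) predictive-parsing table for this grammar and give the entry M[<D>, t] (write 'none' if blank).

FIRST(<B>) = {r}
FIRST(<D>) = {ε, q, r}  (via <B> <S>)
FIRST(<S>) = {ε, q, r, t}  (via <D>)
FOLLOW(<S>) includes $ since <S> is the start symbol.
FOLLOW(<S>): in <D>::=<B> <S>, the suffix after <S> is empty, so FOLLOW(<S>) ⊇ FOLLOW(<D>) = {$}. Thus FOLLOW(<S>) = {$}.
FOLLOW(<D>): in <S>::=<D>, the suffix after <D> is empty, so FOLLOW(<D>) ⊇ FOLLOW(<S>) = {$}. Thus FOLLOW(<D>) = {$}.
For <D> ::= q q r: FIRST(q q r) = {q}, so it goes in M[<D>, t] for t ∈ {q}.
For <D> ::= <B> <S>: FIRST(<B> <S>) = {r}, so it goes in M[<D>, t] for t ∈ {r}.
For <D> ::= ε: FIRST(ε) = {ε}, so it goes in M[<D>, t] for t ∈ {}; since ε ∈ FIRST, also for every t ∈ FOLLOW(<D>) = {$}.
None of these place a production in M[<D>, t].

none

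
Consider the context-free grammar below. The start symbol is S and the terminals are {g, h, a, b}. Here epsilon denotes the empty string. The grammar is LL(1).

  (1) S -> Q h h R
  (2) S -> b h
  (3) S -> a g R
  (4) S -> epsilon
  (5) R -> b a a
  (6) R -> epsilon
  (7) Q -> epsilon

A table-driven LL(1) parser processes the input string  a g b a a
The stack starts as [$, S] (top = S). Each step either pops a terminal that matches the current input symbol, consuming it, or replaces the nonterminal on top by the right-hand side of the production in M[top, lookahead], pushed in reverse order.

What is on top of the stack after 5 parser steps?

     Stack    Input        Action
  1  $ S      a g b a a $  expand S -> a g R
  2  $ R g a  a g b a a $  match a
  3  $ R g    g b a a $    match g
  4  $ R      b a a $      expand R -> b a a
  5  $ a a b  b a a $      match b
Stack after step 5: $ a a (top = a).

a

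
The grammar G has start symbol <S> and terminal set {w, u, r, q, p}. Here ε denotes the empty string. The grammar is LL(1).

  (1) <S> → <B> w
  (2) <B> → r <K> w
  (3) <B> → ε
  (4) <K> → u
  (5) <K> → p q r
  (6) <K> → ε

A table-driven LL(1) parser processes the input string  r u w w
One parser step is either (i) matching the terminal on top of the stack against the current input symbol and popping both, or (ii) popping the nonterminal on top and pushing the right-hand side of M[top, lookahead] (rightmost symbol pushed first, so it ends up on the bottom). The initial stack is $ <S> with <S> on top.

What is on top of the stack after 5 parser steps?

step 1: stack=$ <S>  input=r u w w $  — expand <S> → <B> w
step 2: stack=$ w <B>  input=r u w w $  — expand <B> → r <K> w
step 3: stack=$ w w <K> r  input=r u w w $  — match r
step 4: stack=$ w w <K>  input=u w w $  — expand <K> → u
step 5: stack=$ w w u  input=u w w $  — match u
Stack after step 5: $ w w (top = w).

w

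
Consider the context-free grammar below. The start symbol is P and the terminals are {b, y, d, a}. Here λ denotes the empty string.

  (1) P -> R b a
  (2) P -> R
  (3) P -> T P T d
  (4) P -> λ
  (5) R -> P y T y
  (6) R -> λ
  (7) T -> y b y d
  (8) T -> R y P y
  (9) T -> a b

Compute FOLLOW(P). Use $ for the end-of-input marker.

{$, a, b, y}

FIRST(P) = {λ, a, b, y}  (via R b a, R, T P T d)
FIRST(R) = {λ, a, b, y}  (via P y T y)
FIRST(T) = {a, b, y}  (via R y P y)
FOLLOW(P) includes $ since P is the start symbol.
FOLLOW(P): in P->T P T d, P is followed by T d with FIRST {a, b, y}; in R->P y T y, P is followed by y T y with FIRST {y}; in T->R y P y, P is followed by y with FIRST {y}. Thus FOLLOW(P) = {$, a, b, y}.
FOLLOW(R): in P->R b a, R is followed by b a with FIRST {b}; in P->R, the suffix after R is empty, so FOLLOW(R) ⊇ FOLLOW(P) = {$, a, b, y}; in T->R y P y, R is followed by y P y with FIRST {y}. Thus FOLLOW(R) = {$, a, b, y}.
FOLLOW(T): in P->T P T d (occurrence 1), T is followed by P T d with FIRST {a, b, y}; in P->T P T d (occurrence 2), T is followed by d with FIRST {d}; in R->P y T y, T is followed by y with FIRST {y}. Thus FOLLOW(T) = {a, b, d, y}.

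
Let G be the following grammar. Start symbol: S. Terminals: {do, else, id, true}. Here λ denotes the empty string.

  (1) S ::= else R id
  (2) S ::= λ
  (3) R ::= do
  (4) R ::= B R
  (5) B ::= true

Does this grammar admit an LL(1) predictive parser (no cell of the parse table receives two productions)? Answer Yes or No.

FIRST(S) = {λ, else}
FIRST(R) = {do, true}
FIRST(B) = {true}
FOLLOW(S) = {$}
FOLLOW(R) = {id}
FOLLOW(B) = {do, true}
Each cell of M receives at most one production.

Yes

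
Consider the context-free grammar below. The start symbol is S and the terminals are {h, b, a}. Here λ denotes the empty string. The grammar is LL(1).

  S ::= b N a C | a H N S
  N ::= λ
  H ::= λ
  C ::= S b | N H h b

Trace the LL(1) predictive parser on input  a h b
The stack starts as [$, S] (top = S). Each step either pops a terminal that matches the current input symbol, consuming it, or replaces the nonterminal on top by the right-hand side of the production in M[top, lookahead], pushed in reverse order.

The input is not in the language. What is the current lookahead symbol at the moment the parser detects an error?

h

     Stack      Input    Action
  1  $ S        a h b $  expand S ::= a H N S
  2  $ S N H a  a h b $  match a
  3  $ S N H    h b $    expand H ::= λ
  4  $ S N      h b $    expand N ::= λ
  5  $ S        h b $    error: M[S, h] is empty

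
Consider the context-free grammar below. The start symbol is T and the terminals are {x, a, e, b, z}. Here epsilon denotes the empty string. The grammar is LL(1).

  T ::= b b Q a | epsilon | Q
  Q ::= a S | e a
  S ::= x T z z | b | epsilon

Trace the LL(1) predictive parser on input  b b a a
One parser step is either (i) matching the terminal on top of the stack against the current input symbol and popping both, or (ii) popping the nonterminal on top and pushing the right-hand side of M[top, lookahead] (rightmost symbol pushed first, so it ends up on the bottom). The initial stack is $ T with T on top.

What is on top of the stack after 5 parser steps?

S

     Stack      Input      Action
  1  $ T        b b a a $  expand T ::= b b Q a
  2  $ a Q b b  b b a a $  match b
  3  $ a Q b    b a a $    match b
  4  $ a Q      a a $      expand Q ::= a S
  5  $ a S a    a a $      match a
Stack after step 5: $ a S (top = S).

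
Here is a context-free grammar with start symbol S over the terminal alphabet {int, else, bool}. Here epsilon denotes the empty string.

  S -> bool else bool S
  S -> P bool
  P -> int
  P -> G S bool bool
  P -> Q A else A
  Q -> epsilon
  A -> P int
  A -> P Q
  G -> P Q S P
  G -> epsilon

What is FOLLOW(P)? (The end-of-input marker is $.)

FIRST(Q): from Q->epsilon we get {epsilon}. So FIRST(Q) = {epsilon}.
FIRST(S): from S->bool else bool S we get {bool}; from S->P bool we get {bool, int}. So FIRST(S) = {bool, int}.
FIRST(P): from P->int we get {int}; from P->G S bool bool we get {bool, int}; from P->Q A else A we get {bool, int}. So FIRST(P) = {bool, int}.
FIRST(A): from A->P int we get {bool, int}; from A->P Q we get {bool, int}. So FIRST(A) = {bool, int}.
FIRST(G): from G->P Q S P we get {bool, int}; from G->epsilon we get {epsilon}. So FIRST(G) = {epsilon, bool, int}.
FOLLOW(S) includes $ since S is the start symbol.
FOLLOW(S): in S->bool else bool S, the suffix after S is empty (adds nothing new); in P->G S bool bool, S is followed by bool bool with FIRST {bool}; in G->P Q S P, S is followed by P with FIRST {bool, int}. Thus FOLLOW(S) = {$, bool, int}.
FOLLOW(G): in P->G S bool bool, G is followed by S bool bool with FIRST {bool, int}. Thus FOLLOW(G) = {bool, int}.
FOLLOW(P): in S->P bool, P is followed by bool with FIRST {bool}; in A->P int, P is followed by int with FIRST {int}; in A->P Q, P is followed by Q with FIRST {epsilon}; in A->P Q, the suffix after P is nullable, so FOLLOW(P) ⊇ FOLLOW(A) = {bool, else, int}; in G->P Q S P (occurrence 1), P is followed by Q S P with FIRST {bool, int}; in G->P Q S P (occurrence 2), the suffix after P is empty, so FOLLOW(P) ⊇ FOLLOW(G) = {bool, int}. Thus FOLLOW(P) = {bool, else, int}.
FOLLOW(A): in P->Q A else A (occurrence 1), A is followed by else A with FIRST {else}; in P->Q A else A (occurrence 2), the suffix after A is empty, so FOLLOW(A) ⊇ FOLLOW(P) = {bool, else, int}. Thus FOLLOW(A) = {bool, else, int}.
FOLLOW(Q): in P->Q A else A, Q is followed by A else A with FIRST {bool, int}; in A->P Q, the suffix after Q is empty, so FOLLOW(Q) ⊇ FOLLOW(A) = {bool, else, int}; in G->P Q S P, Q is followed by S P with FIRST {bool, int}. Thus FOLLOW(Q) = {bool, else, int}.

{bool, else, int}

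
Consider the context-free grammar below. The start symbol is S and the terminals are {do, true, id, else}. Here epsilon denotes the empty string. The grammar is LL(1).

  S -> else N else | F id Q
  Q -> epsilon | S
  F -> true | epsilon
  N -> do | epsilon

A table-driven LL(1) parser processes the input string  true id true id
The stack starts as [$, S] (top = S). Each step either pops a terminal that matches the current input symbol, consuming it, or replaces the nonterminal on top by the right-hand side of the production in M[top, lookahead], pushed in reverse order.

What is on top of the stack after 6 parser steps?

F

step 1: stack=$ S  input=true id true id $  — expand S -> F id Q
step 2: stack=$ Q id F  input=true id true id $  — expand F -> true
step 3: stack=$ Q id true  input=true id true id $  — match true
step 4: stack=$ Q id  input=id true id $  — match id
step 5: stack=$ Q  input=true id $  — expand Q -> S
step 6: stack=$ S  input=true id $  — expand S -> F id Q
Stack after step 6: $ Q id F (top = F).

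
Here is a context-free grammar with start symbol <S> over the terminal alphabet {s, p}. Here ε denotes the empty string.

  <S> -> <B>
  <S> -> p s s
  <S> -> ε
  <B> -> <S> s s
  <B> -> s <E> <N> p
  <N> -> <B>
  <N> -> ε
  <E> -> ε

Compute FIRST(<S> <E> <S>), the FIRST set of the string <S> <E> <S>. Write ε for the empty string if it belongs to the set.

FIRST(<E>): from <E>->ε we get {ε}. So FIRST(<E>) = {ε}.
FIRST(<S>): from <S>-><B> we get {p, s}; from <S>->p s s we get {p}; from <S>->ε we get {ε}. So FIRST(<S>) = {ε, p, s}.
FIRST(<B>): from <B>-><S> s s we get {p, s}; from <B>->s <E> <N> p we get {s}. So FIRST(<B>) = {p, s}.
FIRST(<N>): from <N>-><B> we get {p, s}; from <N>->ε we get {ε}. So FIRST(<N>) = {ε, p, s}.
FIRST(<S> <E> <S>): take FIRST of each symbol in turn, carrying on past any symbol whose FIRST contains ε; result {ε, p, s}.

{ε, p, s}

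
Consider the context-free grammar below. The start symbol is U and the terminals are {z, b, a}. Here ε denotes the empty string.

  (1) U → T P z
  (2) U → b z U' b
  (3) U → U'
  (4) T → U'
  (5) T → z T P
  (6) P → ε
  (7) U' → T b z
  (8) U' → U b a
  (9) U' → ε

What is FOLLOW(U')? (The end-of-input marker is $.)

{$, b, z}

FIRST(P) = {ε}
FIRST(U) = {ε, b, z}  (via T P z, U')
FIRST(T) = {ε, b, z}  (via U')
FIRST(U') = {ε, b, z}  (via T b z, U b a)
FOLLOW(U) includes $ since U is the start symbol.
FOLLOW(U): in U'→U b a, U is followed by b a with FIRST {b}. Thus FOLLOW(U) = {$, b}.
FOLLOW(T): in U→T P z, T is followed by P z with FIRST {z}; in T→z T P, T is followed by P with FIRST {ε}; in T→z T P, the suffix after T is nullable (adds nothing new); in U'→T b z, T is followed by b z with FIRST {b}. Thus FOLLOW(T) = {b, z}.
FOLLOW(P): in U→T P z, P is followed by z with FIRST {z}; in T→z T P, the suffix after P is empty, so FOLLOW(P) ⊇ FOLLOW(T) = {b, z}. Thus FOLLOW(P) = {b, z}.
FOLLOW(U'): in U→b z U' b, U' is followed by b with FIRST {b}; in U→U', the suffix after U' is empty, so FOLLOW(U') ⊇ FOLLOW(U) = {$, b}; in T→U', the suffix after U' is empty, so FOLLOW(U') ⊇ FOLLOW(T) = {b, z}. Thus FOLLOW(U') = {$, b, z}.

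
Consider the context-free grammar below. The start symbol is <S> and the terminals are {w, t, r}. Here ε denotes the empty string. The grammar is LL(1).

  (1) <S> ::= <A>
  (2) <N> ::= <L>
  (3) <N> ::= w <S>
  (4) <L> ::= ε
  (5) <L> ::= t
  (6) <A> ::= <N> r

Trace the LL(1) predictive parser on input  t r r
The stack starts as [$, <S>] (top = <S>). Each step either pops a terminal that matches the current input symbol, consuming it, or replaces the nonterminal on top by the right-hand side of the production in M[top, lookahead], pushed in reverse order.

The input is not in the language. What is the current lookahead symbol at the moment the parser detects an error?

step 1: stack=$ <S>  input=t r r $  — expand <S> ::= <A>
step 2: stack=$ <A>  input=t r r $  — expand <A> ::= <N> r
step 3: stack=$ r <N>  input=t r r $  — expand <N> ::= <L>
step 4: stack=$ r <L>  input=t r r $  — expand <L> ::= t
step 5: stack=$ r t  input=t r r $  — match t
step 6: stack=$ r  input=r r $  — match r
step 7: stack=$  input=r $  — error: stack empty but input remains

r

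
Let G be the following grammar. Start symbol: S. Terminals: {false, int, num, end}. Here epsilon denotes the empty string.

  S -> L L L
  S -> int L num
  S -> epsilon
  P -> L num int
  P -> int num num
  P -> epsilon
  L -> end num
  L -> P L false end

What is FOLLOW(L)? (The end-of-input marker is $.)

{$, end, false, int, num}

FIRST(S): from S->L L L we get {end, int}; from S->int L num we get {int}; from S->epsilon we get {epsilon}. So FIRST(S) = {epsilon, end, int}.
FIRST(P): from P->L num int we get {end, int}; from P->int num num we get {int}; from P->epsilon we get {epsilon}. So FIRST(P) = {epsilon, end, int}.
FIRST(L): from L->end num we get {end}; from L->P L false end we get {end, int}. So FIRST(L) = {end, int}.
FOLLOW(S) includes $ since S is the start symbol.
FOLLOW(S): S appears on no right-hand side. Thus FOLLOW(S) = {$}.
FOLLOW(P): in L->P L false end, P is followed by L false end with FIRST {end, int}. Thus FOLLOW(P) = {end, int}.
FOLLOW(L): in S->L L L (occurrence 1), L is followed by L L with FIRST {end, int}; in S->L L L (occurrence 2), L is followed by L with FIRST {end, int}; in S->L L L (occurrence 3), the suffix after L is empty, so FOLLOW(L) ⊇ FOLLOW(S) = {$}; in S->int L num, L is followed by num with FIRST {num}; in P->L num int, L is followed by num int with FIRST {num}; in L->P L false end, L is followed by false end with FIRST {false}. Thus FOLLOW(L) = {$, end, false, int, num}.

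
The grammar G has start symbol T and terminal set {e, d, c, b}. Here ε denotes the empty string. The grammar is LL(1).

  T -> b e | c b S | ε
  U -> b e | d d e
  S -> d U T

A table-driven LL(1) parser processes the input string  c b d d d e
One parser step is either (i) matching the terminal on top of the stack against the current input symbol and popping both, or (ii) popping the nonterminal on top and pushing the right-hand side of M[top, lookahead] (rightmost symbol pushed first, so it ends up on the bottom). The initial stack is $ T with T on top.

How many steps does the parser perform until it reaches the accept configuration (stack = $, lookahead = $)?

step 1: stack=$ T  input=c b d d d e $  — expand T -> c b S
step 2: stack=$ S b c  input=c b d d d e $  — match c
step 3: stack=$ S b  input=b d d d e $  — match b
step 4: stack=$ S  input=d d d e $  — expand S -> d U T
step 5: stack=$ T U d  input=d d d e $  — match d
step 6: stack=$ T U  input=d d e $  — expand U -> d d e
step 7: stack=$ T e d d  input=d d e $  — match d
step 8: stack=$ T e d  input=d e $  — match d
step 9: stack=$ T e  input=e $  — match e
step 10: stack=$ T  input=$  — expand T -> ε
Accept reached after 10 steps.

10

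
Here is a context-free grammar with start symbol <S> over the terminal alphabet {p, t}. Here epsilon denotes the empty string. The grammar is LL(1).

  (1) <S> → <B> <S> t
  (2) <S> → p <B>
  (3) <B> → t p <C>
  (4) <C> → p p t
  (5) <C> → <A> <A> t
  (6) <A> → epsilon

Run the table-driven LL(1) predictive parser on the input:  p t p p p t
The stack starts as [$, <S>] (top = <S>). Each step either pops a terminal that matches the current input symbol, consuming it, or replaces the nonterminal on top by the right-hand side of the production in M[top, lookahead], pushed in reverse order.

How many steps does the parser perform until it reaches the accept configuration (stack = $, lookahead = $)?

9

     Stack      Input          Action
  1  $ <S>      p t p p p t $  expand <S> → p <B>
  2  $ <B> p    p t p p p t $  match p
  3  $ <B>      t p p p t $    expand <B> → t p <C>
  4  $ <C> p t  t p p p t $    match t
  5  $ <C> p    p p p t $      match p
  6  $ <C>      p p t $        expand <C> → p p t
  7  $ t p p    p p t $        match p
  8  $ t p      p t $          match p
  9  $ t        t $            match t
Accept reached after 9 steps.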